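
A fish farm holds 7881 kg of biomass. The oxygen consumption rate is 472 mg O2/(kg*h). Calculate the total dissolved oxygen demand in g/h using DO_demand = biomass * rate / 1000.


Total O2 consumption (mg/h) = 7881 kg * 472 mg/(kg*h) = 3719832 mg/h
Convert to g/h: 3719832 / 1000 = 3719.832 g/h

3719.832 g/h


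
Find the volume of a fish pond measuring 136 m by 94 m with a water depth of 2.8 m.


Base area = L * W = 136 * 94 = 12784 m^2
Volume = area * depth = 12784 * 2.8 = 35795.2 m^3

35795.2 m^3


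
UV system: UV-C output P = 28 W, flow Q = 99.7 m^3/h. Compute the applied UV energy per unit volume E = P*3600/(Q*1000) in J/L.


Energy delivered per hour = 28 W * 3600 s = 100800 J/h
Volume treated per hour = 99.7 m^3/h * 1000 = 99700 L/h
dose = 100800 / 99700 = 1.01103 J/L

1.01103 J/L


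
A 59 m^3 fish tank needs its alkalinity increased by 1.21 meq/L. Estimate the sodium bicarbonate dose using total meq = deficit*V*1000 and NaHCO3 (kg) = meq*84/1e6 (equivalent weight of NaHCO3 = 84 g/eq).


Tank volume in L = 59 m^3 * 1000 = 59000 L
Total meq required = 1.21 meq/L * 59000 L = 71390 meq
NaHCO3 mass = 71390 meq * 84 mg/meq / 1e6 = 5.99676 kg

5.99676 kg


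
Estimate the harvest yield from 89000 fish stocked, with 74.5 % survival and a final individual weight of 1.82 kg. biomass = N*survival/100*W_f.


Survivors = 89000 * 74.5/100 = 66305 fish
Harvest biomass = survivors * W_f = 66305 * 1.82 = 120675.1 kg

120675.1 kg


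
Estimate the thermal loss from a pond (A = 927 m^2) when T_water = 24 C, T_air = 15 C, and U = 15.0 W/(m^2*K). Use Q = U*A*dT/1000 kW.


Temperature difference dT = 24 - 15 = 9 K
Heat loss (W) = U * A * dT = 15.0 * 927 * 9 = 125145 W
Convert to kW: 125145 / 1000 = 125.145 kW

125.145 kW


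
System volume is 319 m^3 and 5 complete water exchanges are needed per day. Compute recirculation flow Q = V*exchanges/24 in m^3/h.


Daily recirculation volume = 319 m^3 * 5 = 1595 m^3/day
Flow rate Q = daily volume / 24 h = 1595 / 24 = 66.4583 m^3/h

66.4583 m^3/h


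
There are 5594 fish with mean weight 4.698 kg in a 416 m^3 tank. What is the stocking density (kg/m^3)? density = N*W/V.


Total biomass = 5594 fish * 4.698 kg = 26280.612 kg
Density = total biomass / volume = 26280.612 / 416 = 63.1745 kg/m^3

63.1745 kg/m^3


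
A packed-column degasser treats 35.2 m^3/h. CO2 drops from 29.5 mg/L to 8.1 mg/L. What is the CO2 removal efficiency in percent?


CO2_out / CO2_in = 8.1 / 29.5 = 0.27457627
Fraction remaining = 0.27457627
efficiency = (1 - 0.27457627) * 100 = 72.5424 %

72.5424 %


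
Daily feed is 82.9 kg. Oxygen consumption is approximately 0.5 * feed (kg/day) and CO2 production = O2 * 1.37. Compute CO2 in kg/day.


O2 = 82.9 * 0.5 = 41.45
CO2 = 41.45 * 1.37 = 56.7865

56.7865 kg/day


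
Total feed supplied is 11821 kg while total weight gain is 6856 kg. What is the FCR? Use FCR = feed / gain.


FCR = feed consumed / weight gained
FCR = 11821 kg / 6856 kg = 1.72418

1.72418


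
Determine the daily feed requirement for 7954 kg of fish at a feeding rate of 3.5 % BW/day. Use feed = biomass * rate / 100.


Feeding rate fraction = 3.5% / 100 = 0.035
Daily feed = 7954 kg * 0.035 = 278.39 kg/day

278.39 kg/day


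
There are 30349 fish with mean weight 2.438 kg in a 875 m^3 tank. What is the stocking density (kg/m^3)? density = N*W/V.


Total biomass = 30349 fish * 2.438 kg = 73990.862 kg
Density = total biomass / volume = 73990.862 / 875 = 84.561 kg/m^3

84.561 kg/m^3


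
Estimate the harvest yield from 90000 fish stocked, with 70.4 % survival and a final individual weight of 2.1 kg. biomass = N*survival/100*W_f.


Survivors = 90000 * 70.4/100 = 63360 fish
Harvest biomass = survivors * W_f = 63360 * 2.1 = 133056 kg

133056 kg


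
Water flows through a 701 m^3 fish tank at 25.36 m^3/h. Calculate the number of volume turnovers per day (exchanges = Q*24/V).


Daily flow volume = 25.36 m^3/h * 24 h = 608.64 m^3/day
Exchanges = daily flow / tank volume = 608.64 / 701 = 0.868245 exchanges/day

0.868245 exchanges/day


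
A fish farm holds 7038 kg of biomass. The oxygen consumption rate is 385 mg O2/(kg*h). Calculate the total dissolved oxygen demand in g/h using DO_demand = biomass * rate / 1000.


Total O2 consumption (mg/h) = 7038 kg * 385 mg/(kg*h) = 2709630 mg/h
Convert to g/h: 2709630 / 1000 = 2709.63 g/h

2709.63 g/h


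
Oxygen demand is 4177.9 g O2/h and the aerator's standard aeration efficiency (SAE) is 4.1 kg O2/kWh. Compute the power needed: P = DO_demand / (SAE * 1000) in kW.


SAE in g O2/kWh = 4.1 * 1000 = 4100 g/kWh
P = DO_demand / SAE_g = 4177.9 / 4100 = 1.019 kW

1.019 kW


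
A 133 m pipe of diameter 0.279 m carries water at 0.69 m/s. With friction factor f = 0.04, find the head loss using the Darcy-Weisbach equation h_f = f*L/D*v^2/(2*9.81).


v^2 = 0.69^2 = 0.4761 m^2/s^2
L/D = 133/0.279 = 476.70251
h_f = f*(L/D)*v^2/(2g) = 0.04 * 476.70251 * 0.4761 / 19.62 = 0.462708 m

0.462708 m


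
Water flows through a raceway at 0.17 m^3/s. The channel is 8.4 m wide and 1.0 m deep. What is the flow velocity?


Cross-sectional area = W * d = 8.4 * 1.0 = 8.4 m^2
Velocity = Q / A = 0.17 / 8.4 = 0.0202381 m/s

0.0202381 m/s


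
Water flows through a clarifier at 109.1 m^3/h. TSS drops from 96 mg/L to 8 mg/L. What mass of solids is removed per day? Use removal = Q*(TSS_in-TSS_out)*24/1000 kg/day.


Concentration drop: TSS_in - TSS_out = 96 - 8 = 88 mg/L
Hourly solids removed = Q * dTSS = 109.1 m^3/h * 88 mg/L = 9600.8 g/h  (m^3/h * mg/L = g/h)
Daily solids removed = 9600.8 * 24 = 230419.2 g/day
Convert g to kg: 230419.2 / 1000 = 230.4192 kg/day

230.4192 kg/day


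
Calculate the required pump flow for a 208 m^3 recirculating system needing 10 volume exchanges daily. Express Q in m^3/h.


Daily recirculation volume = 208 m^3 * 10 = 2080 m^3/day
Flow rate Q = daily volume / 24 h = 2080 / 24 = 86.6667 m^3/h

86.6667 m^3/h


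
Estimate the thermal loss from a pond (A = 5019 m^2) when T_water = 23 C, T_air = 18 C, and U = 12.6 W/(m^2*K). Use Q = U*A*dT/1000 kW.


Temperature difference dT = 23 - 18 = 5 K
Heat loss (W) = U * A * dT = 12.6 * 5019 * 5 = 316197 W
Convert to kW: 316197 / 1000 = 316.197 kW

316.197 kW


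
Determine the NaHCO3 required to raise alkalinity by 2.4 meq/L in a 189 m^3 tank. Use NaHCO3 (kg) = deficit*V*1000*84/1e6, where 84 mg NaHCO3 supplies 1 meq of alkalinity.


Tank volume in L = 189 m^3 * 1000 = 189000 L
Total meq required = 2.4 meq/L * 189000 L = 453600 meq
NaHCO3 mass = 453600 meq * 84 mg/meq / 1e6 = 38.1024 kg

38.1024 kg


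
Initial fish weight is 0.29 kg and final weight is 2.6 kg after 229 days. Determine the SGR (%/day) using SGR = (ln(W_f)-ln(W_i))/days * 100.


ln(W_f) = ln(2.6) = 0.95551145
ln(W_i) = ln(0.29) = -1.2378744
ln(W_f) - ln(W_i) = 0.95551145 - -1.2378744 = 2.1933858
SGR = 2.1933858 / 229 * 100 = 0.95781 %/day

0.95781 %/day


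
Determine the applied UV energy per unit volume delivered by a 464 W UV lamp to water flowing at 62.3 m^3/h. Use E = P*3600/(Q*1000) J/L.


Energy delivered per hour = 464 W * 3600 s = 1670400 J/h
Volume treated per hour = 62.3 m^3/h * 1000 = 62300 L/h
dose = 1670400 / 62300 = 26.8122 J/L

26.8122 J/L


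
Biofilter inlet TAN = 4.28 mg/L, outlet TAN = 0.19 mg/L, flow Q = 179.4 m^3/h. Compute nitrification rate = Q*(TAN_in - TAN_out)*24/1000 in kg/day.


Concentration drop: TAN_in - TAN_out = 4.28 - 0.19 = 4.09 mg/L
Hourly TAN removed = Q * dTAN = 179.4 m^3/h * 4.09 mg/L = 733.746 g/h  (m^3/h * mg/L = g/h)
Daily TAN removed = 733.746 * 24 = 17609.904 g/day
Convert to kg/day: 17609.904 / 1000 = 17.609904 kg/day

17.609904 kg/day


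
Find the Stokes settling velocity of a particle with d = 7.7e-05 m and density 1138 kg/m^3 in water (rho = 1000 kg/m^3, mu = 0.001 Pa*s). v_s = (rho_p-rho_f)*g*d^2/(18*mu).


Density difference: rho_p - rho_f = 1138 - 1000 = 138 kg/m^3
d^2 = (7.7e-05)^2 = 5.929e-09 m^2
Numerator = (rho_p - rho_f) * g * d^2 = 138 * 9.81 * 5.929e-09 = 8.0265616e-06
Denominator = 18 * mu = 18 * 0.001 = 0.018
v_s = 8.0265616e-06 / 0.018 = 4.4592e-04 m/s
Check: Re = rho_f * v_s * d / mu = 1000 * 4.4592e-04 * 7.7e-05 / 0.001 = 0.0343 < 1, so Stokes' law applies.

4.4592e-04 m/s


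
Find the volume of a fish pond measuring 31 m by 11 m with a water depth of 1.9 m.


Base area = L * W = 31 * 11 = 341 m^2
Volume = area * depth = 341 * 1.9 = 647.9 m^3

647.9 m^3


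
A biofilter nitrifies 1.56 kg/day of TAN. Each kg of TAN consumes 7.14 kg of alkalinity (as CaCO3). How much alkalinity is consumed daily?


Alkalinity factor: 7.14 kg CaCO3 consumed per kg TAN nitrified
alk = 1.56 kg TAN * 7.14 = 11.1384 kg CaCO3/day

11.1384 kg CaCO3/day


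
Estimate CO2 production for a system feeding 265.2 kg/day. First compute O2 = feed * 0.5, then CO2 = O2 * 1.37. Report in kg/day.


O2 = 265.2 * 0.5 = 132.6
CO2 = 132.6 * 1.37 = 181.662

181.662 kg/day


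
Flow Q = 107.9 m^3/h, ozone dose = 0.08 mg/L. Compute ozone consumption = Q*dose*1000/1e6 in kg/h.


O3 demand (mg/h) = Q * dose * 1000 = 107.9 * 0.08 * 1000 = 8632 mg/h
Convert mg to kg: 8632 / 1e6 = 0.008632 kg/h

0.008632 kg/h


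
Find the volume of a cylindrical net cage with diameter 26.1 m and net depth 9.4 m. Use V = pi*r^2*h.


r = d/2 = 26.1/2 = 13.05 m
Base area = pi*r^2 = pi*13.05^2 = 535.02108 m^2
Volume = 535.02108 * 9.4 = 5029.2 m^3

5029.2 m^3


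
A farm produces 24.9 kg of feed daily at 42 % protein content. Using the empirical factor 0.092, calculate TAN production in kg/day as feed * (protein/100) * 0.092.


Protein in feed = 24.9 * 42/100 = 10.458 kg/day
TAN = protein * 0.092 = 10.458 * 0.092 = 0.962136 kg/day

0.962136 kg/day


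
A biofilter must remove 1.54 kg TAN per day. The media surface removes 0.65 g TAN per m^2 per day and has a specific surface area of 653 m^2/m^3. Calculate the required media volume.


A = 1.54*1000 / 0.65 = 2369.2308 m^2
V = 2369.2308 / 653 = 3.62822

3.62822 m^3


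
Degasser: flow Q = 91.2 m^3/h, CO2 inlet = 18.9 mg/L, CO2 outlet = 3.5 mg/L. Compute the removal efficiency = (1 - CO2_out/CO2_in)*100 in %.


CO2_out / CO2_in = 3.5 / 18.9 = 0.18518519
Fraction remaining = 0.18518519
efficiency = (1 - 0.18518519) * 100 = 81.4815 %

81.4815 %


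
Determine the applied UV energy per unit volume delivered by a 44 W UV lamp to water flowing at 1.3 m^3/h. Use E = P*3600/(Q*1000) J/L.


Energy delivered per hour = 44 W * 3600 s = 158400 J/h
Volume treated per hour = 1.3 m^3/h * 1000 = 1300 L/h
dose = 158400 / 1300 = 121.846 J/L

121.846 J/L


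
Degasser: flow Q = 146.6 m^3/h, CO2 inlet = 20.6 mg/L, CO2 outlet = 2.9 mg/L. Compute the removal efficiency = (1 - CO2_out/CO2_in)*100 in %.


CO2_out / CO2_in = 2.9 / 20.6 = 0.1407767
Fraction remaining = 0.1407767
efficiency = (1 - 0.1407767) * 100 = 85.9223 %

85.9223 %


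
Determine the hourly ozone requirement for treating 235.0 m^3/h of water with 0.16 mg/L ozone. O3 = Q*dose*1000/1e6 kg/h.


O3 demand (mg/h) = Q * dose * 1000 = 235.0 * 0.16 * 1000 = 37600 mg/h
Convert mg to kg: 37600 / 1e6 = 0.0376 kg/h

0.0376 kg/h


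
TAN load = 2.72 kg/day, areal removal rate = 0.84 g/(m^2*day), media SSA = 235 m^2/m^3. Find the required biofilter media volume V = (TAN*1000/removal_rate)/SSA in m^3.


A = 2.72*1000 / 0.84 = 3238.0952 m^2
V = 3238.0952 / 235 = 13.7791

13.7791 m^3


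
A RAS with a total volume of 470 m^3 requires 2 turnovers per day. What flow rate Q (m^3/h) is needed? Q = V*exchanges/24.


Daily recirculation volume = 470 m^3 * 2 = 940 m^3/day
Flow rate Q = daily volume / 24 h = 940 / 24 = 39.1667 m^3/h

39.1667 m^3/h


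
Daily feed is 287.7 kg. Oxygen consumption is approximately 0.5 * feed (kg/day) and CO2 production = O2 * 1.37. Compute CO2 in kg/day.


O2 = 287.7 * 0.5 = 143.85
CO2 = 143.85 * 1.37 = 197.0745

197.0745 kg/day


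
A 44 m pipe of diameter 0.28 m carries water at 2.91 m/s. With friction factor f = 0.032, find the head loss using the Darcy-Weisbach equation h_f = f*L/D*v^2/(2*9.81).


v^2 = 2.91^2 = 8.4681 m^2/s^2
L/D = 44/0.28 = 157.14286
h_f = f*(L/D)*v^2/(2g) = 0.032 * 157.14286 * 8.4681 / 19.62 = 2.17036 m

2.17036 m


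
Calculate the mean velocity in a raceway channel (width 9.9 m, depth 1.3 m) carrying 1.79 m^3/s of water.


Cross-sectional area = W * d = 9.9 * 1.3 = 12.87 m^2
Velocity = Q / A = 1.79 / 12.87 = 0.139083 m/s

0.139083 m/s


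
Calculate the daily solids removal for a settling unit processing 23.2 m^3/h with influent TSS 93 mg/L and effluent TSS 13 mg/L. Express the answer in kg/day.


Concentration drop: TSS_in - TSS_out = 93 - 13 = 80 mg/L
Hourly solids removed = Q * dTSS = 23.2 m^3/h * 80 mg/L = 1856 g/h  (m^3/h * mg/L = g/h)
Daily solids removed = 1856 * 24 = 44544 g/day
Convert g to kg: 44544 / 1000 = 44.544 kg/day

44.544 kg/day


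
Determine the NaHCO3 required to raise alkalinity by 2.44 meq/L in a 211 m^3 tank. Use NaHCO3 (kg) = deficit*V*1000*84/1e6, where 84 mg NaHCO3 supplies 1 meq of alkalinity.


Tank volume in L = 211 m^3 * 1000 = 211000 L
Total meq required = 2.44 meq/L * 211000 L = 514840 meq
NaHCO3 mass = 514840 meq * 84 mg/meq / 1e6 = 43.2466 kg

43.2466 kg


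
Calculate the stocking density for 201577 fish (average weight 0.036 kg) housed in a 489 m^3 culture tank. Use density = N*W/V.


Total biomass = 201577 fish * 0.036 kg = 7256.772 kg
Density = total biomass / volume = 7256.772 / 489 = 14.84 kg/m^3

14.84 kg/m^3


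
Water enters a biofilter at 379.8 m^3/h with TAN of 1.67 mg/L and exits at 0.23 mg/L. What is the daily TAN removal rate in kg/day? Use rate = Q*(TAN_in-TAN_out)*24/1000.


Concentration drop: TAN_in - TAN_out = 1.67 - 0.23 = 1.44 mg/L
Hourly TAN removed = Q * dTAN = 379.8 m^3/h * 1.44 mg/L = 546.912 g/h  (m^3/h * mg/L = g/h)
Daily TAN removed = 546.912 * 24 = 13125.888 g/day
Convert to kg/day: 13125.888 / 1000 = 13.125888 kg/day

13.125888 kg/day


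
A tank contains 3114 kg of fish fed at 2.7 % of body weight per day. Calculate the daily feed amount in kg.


Feeding rate fraction = 2.7% / 100 = 0.027
Daily feed = 3114 kg * 0.027 = 84.078 kg/day

84.078 kg/day


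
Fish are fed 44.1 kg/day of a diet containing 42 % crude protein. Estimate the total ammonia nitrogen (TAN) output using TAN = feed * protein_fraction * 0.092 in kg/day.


Protein in feed = 44.1 * 42/100 = 18.522 kg/day
TAN = protein * 0.092 = 18.522 * 0.092 = 1.704024 kg/day

1.704024 kg/day


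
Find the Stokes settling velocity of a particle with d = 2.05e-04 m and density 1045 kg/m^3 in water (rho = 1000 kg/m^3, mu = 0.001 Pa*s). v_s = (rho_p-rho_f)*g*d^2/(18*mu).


Density difference: rho_p - rho_f = 1045 - 1000 = 45 kg/m^3
d^2 = (2.05e-04)^2 = 4.2025e-08 m^2
Numerator = (rho_p - rho_f) * g * d^2 = 45 * 9.81 * 4.2025e-08 = 1.8551936e-05
Denominator = 18 * mu = 18 * 0.001 = 0.018
v_s = 1.8551936e-05 / 0.018 = 0.00103066 m/s
Check: Re = rho_f * v_s * d / mu = 1000 * 0.00103066 * 2.05e-04 / 0.001 = 0.211 < 1, so Stokes' law applies.

0.00103066 m/s


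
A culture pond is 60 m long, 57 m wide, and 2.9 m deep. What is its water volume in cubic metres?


Base area = L * W = 60 * 57 = 3420 m^2
Volume = area * depth = 3420 * 2.9 = 9918 m^3

9918 m^3


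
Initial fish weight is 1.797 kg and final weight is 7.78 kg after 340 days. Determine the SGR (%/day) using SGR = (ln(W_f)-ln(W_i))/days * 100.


ln(W_f) = ln(7.78) = 2.0515563
ln(W_i) = ln(1.797) = 0.58611861
ln(W_f) - ln(W_i) = 2.0515563 - 0.58611861 = 1.4654377
SGR = 1.4654377 / 340 * 100 = 0.431011 %/day

0.431011 %/day


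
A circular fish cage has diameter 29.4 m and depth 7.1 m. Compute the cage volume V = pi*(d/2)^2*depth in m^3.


r = d/2 = 29.4/2 = 14.7 m
Base area = pi*r^2 = pi*14.7^2 = 678.86676 m^2
Volume = 678.86676 * 7.1 = 4819.95 m^3

4819.95 m^3


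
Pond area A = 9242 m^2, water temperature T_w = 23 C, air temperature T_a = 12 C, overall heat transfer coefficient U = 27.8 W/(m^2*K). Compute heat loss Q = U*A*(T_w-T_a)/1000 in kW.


Temperature difference dT = 23 - 12 = 11 K
Heat loss (W) = U * A * dT = 27.8 * 9242 * 11 = 2826203.6 W
Convert to kW: 2826203.6 / 1000 = 2826.2036 kW

2826.2036 kW


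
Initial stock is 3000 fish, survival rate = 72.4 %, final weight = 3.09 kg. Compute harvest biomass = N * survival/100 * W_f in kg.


Survivors = 3000 * 72.4/100 = 2172 fish
Harvest biomass = survivors * W_f = 2172 * 3.09 = 6711.48 kg

6711.48 kg


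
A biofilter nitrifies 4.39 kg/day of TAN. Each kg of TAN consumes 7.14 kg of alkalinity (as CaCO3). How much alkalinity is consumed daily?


Alkalinity factor: 7.14 kg CaCO3 consumed per kg TAN nitrified
alk = 4.39 kg TAN * 7.14 = 31.3446 kg CaCO3/day

31.3446 kg CaCO3/day


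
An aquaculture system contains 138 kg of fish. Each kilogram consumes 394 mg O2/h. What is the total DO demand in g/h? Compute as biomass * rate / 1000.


Total O2 consumption (mg/h) = 138 kg * 394 mg/(kg*h) = 54372 mg/h
Convert to g/h: 54372 / 1000 = 54.372 g/h

54.372 g/h


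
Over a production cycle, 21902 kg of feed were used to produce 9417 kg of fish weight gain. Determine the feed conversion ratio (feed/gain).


FCR = feed consumed / weight gained
FCR = 21902 kg / 9417 kg = 2.32579

2.32579


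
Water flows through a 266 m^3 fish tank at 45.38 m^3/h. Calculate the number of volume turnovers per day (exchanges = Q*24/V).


Daily flow volume = 45.38 m^3/h * 24 h = 1089.12 m^3/day
Exchanges = daily flow / tank volume = 1089.12 / 266 = 4.09444 exchanges/day

4.09444 exchanges/day


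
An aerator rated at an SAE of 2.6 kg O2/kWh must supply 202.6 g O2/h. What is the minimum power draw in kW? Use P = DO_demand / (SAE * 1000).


SAE in g O2/kWh = 2.6 * 1000 = 2600 g/kWh
P = DO_demand / SAE_g = 202.6 / 2600 = 0.0779231 kW

0.0779231 kW


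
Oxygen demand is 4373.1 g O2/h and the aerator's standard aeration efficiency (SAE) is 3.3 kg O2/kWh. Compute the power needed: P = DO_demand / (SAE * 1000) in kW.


SAE in g O2/kWh = 3.3 * 1000 = 3300 g/kWh
P = DO_demand / SAE_g = 4373.1 / 3300 = 1.32518 kW

1.32518 kW


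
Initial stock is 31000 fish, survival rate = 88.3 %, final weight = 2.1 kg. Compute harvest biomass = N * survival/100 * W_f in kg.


Survivors = 31000 * 88.3/100 = 27373 fish
Harvest biomass = survivors * W_f = 27373 * 2.1 = 57483.3 kg

57483.3 kg


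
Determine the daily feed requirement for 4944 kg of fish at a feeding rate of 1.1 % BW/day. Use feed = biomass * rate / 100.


Feeding rate fraction = 1.1% / 100 = 0.011
Daily feed = 4944 kg * 0.011 = 54.384 kg/day

54.384 kg/day


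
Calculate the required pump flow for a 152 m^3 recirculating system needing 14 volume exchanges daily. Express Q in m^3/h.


Daily recirculation volume = 152 m^3 * 14 = 2128 m^3/day
Flow rate Q = daily volume / 24 h = 2128 / 24 = 88.6667 m^3/h

88.6667 m^3/h


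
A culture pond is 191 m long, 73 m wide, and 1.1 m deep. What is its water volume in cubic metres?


Base area = L * W = 191 * 73 = 13943 m^2
Volume = area * depth = 13943 * 1.1 = 15337.3 m^3

15337.3 m^3


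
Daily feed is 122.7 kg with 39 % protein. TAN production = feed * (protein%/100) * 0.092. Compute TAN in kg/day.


Protein in feed = 122.7 * 39/100 = 47.853 kg/day
TAN = protein * 0.092 = 47.853 * 0.092 = 4.402476 kg/day

4.402476 kg/day


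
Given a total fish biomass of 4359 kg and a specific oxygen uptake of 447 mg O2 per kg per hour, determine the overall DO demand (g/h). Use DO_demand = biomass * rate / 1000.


Total O2 consumption (mg/h) = 4359 kg * 447 mg/(kg*h) = 1948473 mg/h
Convert to g/h: 1948473 / 1000 = 1948.473 g/h

1948.473 g/h


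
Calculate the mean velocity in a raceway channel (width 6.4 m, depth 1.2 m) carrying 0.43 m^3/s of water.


Cross-sectional area = W * d = 6.4 * 1.2 = 7.68 m^2
Velocity = Q / A = 0.43 / 7.68 = 0.0559896 m/s

0.0559896 m/s


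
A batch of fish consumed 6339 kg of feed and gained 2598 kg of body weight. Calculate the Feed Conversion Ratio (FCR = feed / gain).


FCR = feed consumed / weight gained
FCR = 6339 kg / 2598 kg = 2.43995

2.43995


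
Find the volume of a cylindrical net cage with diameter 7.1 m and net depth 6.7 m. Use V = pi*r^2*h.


r = d/2 = 7.1/2 = 3.55 m
Base area = pi*r^2 = pi*3.55^2 = 39.591921 m^2
Volume = 39.591921 * 6.7 = 265.266 m^3

265.266 m^3


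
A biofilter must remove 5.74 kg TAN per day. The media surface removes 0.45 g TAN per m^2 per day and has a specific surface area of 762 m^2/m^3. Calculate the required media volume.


A = 5.74*1000 / 0.45 = 12755.556 m^2
V = 12755.556 / 762 = 16.7396

16.7396 m^3


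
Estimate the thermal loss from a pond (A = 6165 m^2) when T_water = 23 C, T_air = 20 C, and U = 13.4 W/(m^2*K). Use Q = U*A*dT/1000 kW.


Temperature difference dT = 23 - 20 = 3 K
Heat loss (W) = U * A * dT = 13.4 * 6165 * 3 = 247833 W
Convert to kW: 247833 / 1000 = 247.833 kW

247.833 kW


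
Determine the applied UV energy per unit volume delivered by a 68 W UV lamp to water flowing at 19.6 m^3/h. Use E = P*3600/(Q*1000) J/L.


Energy delivered per hour = 68 W * 3600 s = 244800 J/h
Volume treated per hour = 19.6 m^3/h * 1000 = 19600 L/h
dose = 244800 / 19600 = 12.4898 J/L

12.4898 J/L


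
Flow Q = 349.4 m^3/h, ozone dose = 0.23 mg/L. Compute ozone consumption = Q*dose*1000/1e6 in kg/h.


O3 demand (mg/h) = Q * dose * 1000 = 349.4 * 0.23 * 1000 = 80362 mg/h
Convert mg to kg: 80362 / 1e6 = 0.080362 kg/h

0.080362 kg/h


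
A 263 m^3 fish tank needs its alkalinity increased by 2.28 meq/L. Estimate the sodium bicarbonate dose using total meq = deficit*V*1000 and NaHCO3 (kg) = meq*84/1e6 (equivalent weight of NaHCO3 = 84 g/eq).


Tank volume in L = 263 m^3 * 1000 = 263000 L
Total meq required = 2.28 meq/L * 263000 L = 599640 meq
NaHCO3 mass = 599640 meq * 84 mg/meq / 1e6 = 50.3698 kg

50.3698 kg


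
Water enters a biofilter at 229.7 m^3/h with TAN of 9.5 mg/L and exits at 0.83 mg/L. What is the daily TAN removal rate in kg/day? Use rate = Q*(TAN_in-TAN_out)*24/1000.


Concentration drop: TAN_in - TAN_out = 9.5 - 0.83 = 8.67 mg/L
Hourly TAN removed = Q * dTAN = 229.7 m^3/h * 8.67 mg/L = 1991.499 g/h  (m^3/h * mg/L = g/h)
Daily TAN removed = 1991.499 * 24 = 47795.976 g/day
Convert to kg/day: 47795.976 / 1000 = 47.795976 kg/day

47.795976 kg/day


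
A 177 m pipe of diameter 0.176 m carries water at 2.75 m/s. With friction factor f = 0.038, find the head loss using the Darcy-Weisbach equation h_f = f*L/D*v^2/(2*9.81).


v^2 = 2.75^2 = 7.5625 m^2/s^2
L/D = 177/0.176 = 1005.6818
h_f = f*(L/D)*v^2/(2g) = 0.038 * 1005.6818 * 7.5625 / 19.62 = 14.7303 m

14.7303 m


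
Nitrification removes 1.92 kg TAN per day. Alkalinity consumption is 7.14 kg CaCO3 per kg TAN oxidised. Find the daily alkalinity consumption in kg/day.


Alkalinity factor: 7.14 kg CaCO3 consumed per kg TAN nitrified
alk = 1.92 kg TAN * 7.14 = 13.7088 kg CaCO3/day

13.7088 kg CaCO3/day


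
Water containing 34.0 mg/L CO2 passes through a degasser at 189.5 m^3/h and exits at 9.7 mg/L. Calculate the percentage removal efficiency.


CO2_out / CO2_in = 9.7 / 34.0 = 0.28529412
Fraction remaining = 0.28529412
efficiency = (1 - 0.28529412) * 100 = 71.4706 %

71.4706 %


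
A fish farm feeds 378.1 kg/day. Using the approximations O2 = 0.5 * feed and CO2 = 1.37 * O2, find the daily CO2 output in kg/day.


O2 = 378.1 * 0.5 = 189.05
CO2 = 189.05 * 1.37 = 258.9985

258.9985 kg/day


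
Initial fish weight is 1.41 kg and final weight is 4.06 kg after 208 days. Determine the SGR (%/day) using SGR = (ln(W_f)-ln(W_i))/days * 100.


ln(W_f) = ln(4.06) = 1.401183
ln(W_i) = ln(1.41) = 0.3435897
ln(W_f) - ln(W_i) = 1.401183 - 0.3435897 = 1.0575933
SGR = 1.0575933 / 208 * 100 = 0.508458 %/day

0.508458 %/day


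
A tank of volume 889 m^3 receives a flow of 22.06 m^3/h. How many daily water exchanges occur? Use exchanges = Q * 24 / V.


Daily flow volume = 22.06 m^3/h * 24 h = 529.44 m^3/day
Exchanges = daily flow / tank volume = 529.44 / 889 = 0.595546 exchanges/day

0.595546 exchanges/day


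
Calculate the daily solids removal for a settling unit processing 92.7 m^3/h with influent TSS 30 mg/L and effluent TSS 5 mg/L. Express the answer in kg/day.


Concentration drop: TSS_in - TSS_out = 30 - 5 = 25 mg/L
Hourly solids removed = Q * dTSS = 92.7 m^3/h * 25 mg/L = 2317.5 g/h  (m^3/h * mg/L = g/h)
Daily solids removed = 2317.5 * 24 = 55620 g/day
Convert g to kg: 55620 / 1000 = 55.62 kg/day

55.62 kg/day


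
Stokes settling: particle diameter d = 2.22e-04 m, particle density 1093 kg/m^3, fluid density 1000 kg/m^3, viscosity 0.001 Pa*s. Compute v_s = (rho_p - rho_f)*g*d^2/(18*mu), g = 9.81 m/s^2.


Density difference: rho_p - rho_f = 1093 - 1000 = 93 kg/m^3
d^2 = (2.22e-04)^2 = 4.9284e-08 m^2
Numerator = (rho_p - rho_f) * g * d^2 = 93 * 9.81 * 4.9284e-08 = 4.4963272e-05
Denominator = 18 * mu = 18 * 0.001 = 0.018
v_s = 4.4963272e-05 / 0.018 = 0.00249796 m/s
Check: Re = rho_f * v_s * d / mu = 1000 * 0.00249796 * 2.22e-04 / 0.001 = 0.555 < 1, so Stokes' law applies.

0.00249796 m/s


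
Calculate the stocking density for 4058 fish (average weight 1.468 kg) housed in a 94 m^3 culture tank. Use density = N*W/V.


Total biomass = 4058 fish * 1.468 kg = 5957.144 kg
Density = total biomass / volume = 5957.144 / 94 = 63.3739 kg/m^3

63.3739 kg/m^3


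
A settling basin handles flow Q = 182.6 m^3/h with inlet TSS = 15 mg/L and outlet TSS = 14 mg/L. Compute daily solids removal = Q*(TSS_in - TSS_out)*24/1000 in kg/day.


Concentration drop: TSS_in - TSS_out = 15 - 14 = 1 mg/L
Hourly solids removed = Q * dTSS = 182.6 m^3/h * 1 mg/L = 182.6 g/h  (m^3/h * mg/L = g/h)
Daily solids removed = 182.6 * 24 = 4382.4 g/day
Convert g to kg: 4382.4 / 1000 = 4.3824 kg/day

4.3824 kg/day


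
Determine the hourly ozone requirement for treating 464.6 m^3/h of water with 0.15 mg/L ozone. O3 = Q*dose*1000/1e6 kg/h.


O3 demand (mg/h) = Q * dose * 1000 = 464.6 * 0.15 * 1000 = 69690 mg/h
Convert mg to kg: 69690 / 1e6 = 0.06969 kg/h

0.06969 kg/h


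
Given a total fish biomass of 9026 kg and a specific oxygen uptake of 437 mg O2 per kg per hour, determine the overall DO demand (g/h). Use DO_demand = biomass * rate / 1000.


Total O2 consumption (mg/h) = 9026 kg * 437 mg/(kg*h) = 3944362 mg/h
Convert to g/h: 3944362 / 1000 = 3944.362 g/h

3944.362 g/h


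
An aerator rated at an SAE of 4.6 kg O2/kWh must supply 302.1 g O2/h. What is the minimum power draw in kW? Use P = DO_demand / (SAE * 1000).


SAE in g O2/kWh = 4.6 * 1000 = 4600 g/kWh
P = DO_demand / SAE_g = 302.1 / 4600 = 0.0656739 kW

0.0656739 kW


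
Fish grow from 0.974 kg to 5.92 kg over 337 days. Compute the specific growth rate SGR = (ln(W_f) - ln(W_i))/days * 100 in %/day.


ln(W_f) = ln(5.92) = 1.7783364
ln(W_i) = ln(0.974) = -0.026343975
ln(W_f) - ln(W_i) = 1.7783364 - -0.026343975 = 1.8046804
SGR = 1.8046804 / 337 * 100 = 0.535513 %/day

0.535513 %/day


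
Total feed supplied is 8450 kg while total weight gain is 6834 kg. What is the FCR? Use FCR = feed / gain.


FCR = feed consumed / weight gained
FCR = 8450 kg / 6834 kg = 1.23646

1.23646


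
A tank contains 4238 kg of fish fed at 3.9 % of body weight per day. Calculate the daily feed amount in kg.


Feeding rate fraction = 3.9% / 100 = 0.039
Daily feed = 4238 kg * 0.039 = 165.282 kg/day

165.282 kg/day


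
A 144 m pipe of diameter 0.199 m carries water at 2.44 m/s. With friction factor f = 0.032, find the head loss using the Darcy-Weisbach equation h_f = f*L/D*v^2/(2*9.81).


v^2 = 2.44^2 = 5.9536 m^2/s^2
L/D = 144/0.199 = 723.61809
h_f = f*(L/D)*v^2/(2g) = 0.032 * 723.61809 * 5.9536 / 19.62 = 7.02652 m

7.02652 m


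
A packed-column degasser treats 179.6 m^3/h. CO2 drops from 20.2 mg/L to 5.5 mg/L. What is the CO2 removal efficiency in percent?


CO2_out / CO2_in = 5.5 / 20.2 = 0.27227723
Fraction remaining = 0.27227723
efficiency = (1 - 0.27227723) * 100 = 72.7723 %

72.7723 %


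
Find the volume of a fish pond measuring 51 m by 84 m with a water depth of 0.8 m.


Base area = L * W = 51 * 84 = 4284 m^2
Volume = area * depth = 4284 * 0.8 = 3427.2 m^3

3427.2 m^3


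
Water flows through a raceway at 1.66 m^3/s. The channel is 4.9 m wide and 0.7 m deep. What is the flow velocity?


Cross-sectional area = W * d = 4.9 * 0.7 = 3.43 m^2
Velocity = Q / A = 1.66 / 3.43 = 0.483965 m/s

0.483965 m/s


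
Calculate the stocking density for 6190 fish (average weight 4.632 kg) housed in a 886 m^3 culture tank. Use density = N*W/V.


Total biomass = 6190 fish * 4.632 kg = 28672.08 kg
Density = total biomass / volume = 28672.08 / 886 = 32.3613 kg/m^3

32.3613 kg/m^3


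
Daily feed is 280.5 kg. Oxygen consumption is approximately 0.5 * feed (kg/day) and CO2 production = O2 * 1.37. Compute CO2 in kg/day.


O2 = 280.5 * 0.5 = 140.25
CO2 = 140.25 * 1.37 = 192.1425

192.1425 kg/day


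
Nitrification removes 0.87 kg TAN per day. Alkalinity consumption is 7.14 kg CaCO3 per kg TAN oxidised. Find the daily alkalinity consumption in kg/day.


Alkalinity factor: 7.14 kg CaCO3 consumed per kg TAN nitrified
alk = 0.87 kg TAN * 7.14 = 6.2118 kg CaCO3/day

6.2118 kg CaCO3/day


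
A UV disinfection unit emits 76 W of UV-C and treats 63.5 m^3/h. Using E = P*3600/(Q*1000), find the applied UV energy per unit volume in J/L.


Energy delivered per hour = 76 W * 3600 s = 273600 J/h
Volume treated per hour = 63.5 m^3/h * 1000 = 63500 L/h
dose = 273600 / 63500 = 4.30866 J/L

4.30866 J/L


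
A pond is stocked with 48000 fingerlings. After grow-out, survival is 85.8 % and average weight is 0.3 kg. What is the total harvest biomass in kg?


Survivors = 48000 * 85.8/100 = 41184 fish
Harvest biomass = survivors * W_f = 41184 * 0.3 = 12355.2 kg

12355.2 kg


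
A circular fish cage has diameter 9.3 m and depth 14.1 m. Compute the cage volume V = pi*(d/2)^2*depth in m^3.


r = d/2 = 9.3/2 = 4.65 m
Base area = pi*r^2 = pi*4.65^2 = 67.929087 m^2
Volume = 67.929087 * 14.1 = 957.8 m^3

957.8 m^3


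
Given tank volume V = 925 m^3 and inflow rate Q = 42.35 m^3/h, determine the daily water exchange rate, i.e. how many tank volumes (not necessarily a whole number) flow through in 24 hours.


Daily flow volume = 42.35 m^3/h * 24 h = 1016.4 m^3/day
Exchanges = daily flow / tank volume = 1016.4 / 925 = 1.09881 exchanges/day

1.09881 exchanges/day


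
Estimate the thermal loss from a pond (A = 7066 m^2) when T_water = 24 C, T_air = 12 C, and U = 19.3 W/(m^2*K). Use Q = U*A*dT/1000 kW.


Temperature difference dT = 24 - 12 = 12 K
Heat loss (W) = U * A * dT = 19.3 * 7066 * 12 = 1636485.6 W
Convert to kW: 1636485.6 / 1000 = 1636.4856 kW

1636.4856 kW


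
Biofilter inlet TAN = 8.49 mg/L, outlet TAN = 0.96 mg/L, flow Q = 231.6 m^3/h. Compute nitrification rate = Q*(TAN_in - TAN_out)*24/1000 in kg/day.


Concentration drop: TAN_in - TAN_out = 8.49 - 0.96 = 7.53 mg/L
Hourly TAN removed = Q * dTAN = 231.6 m^3/h * 7.53 mg/L = 1743.948 g/h  (m^3/h * mg/L = g/h)
Daily TAN removed = 1743.948 * 24 = 41854.752 g/day
Convert to kg/day: 41854.752 / 1000 = 41.854752 kg/day

41.854752 kg/day


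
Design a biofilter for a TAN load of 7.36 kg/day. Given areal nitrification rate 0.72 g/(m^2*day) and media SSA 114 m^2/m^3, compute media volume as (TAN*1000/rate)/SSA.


A = 7.36*1000 / 0.72 = 10222.222 m^2
V = 10222.222 / 114 = 89.6686

89.6686 m^3


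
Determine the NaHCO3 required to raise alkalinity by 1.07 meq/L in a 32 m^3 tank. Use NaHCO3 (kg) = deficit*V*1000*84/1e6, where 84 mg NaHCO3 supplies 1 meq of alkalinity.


Tank volume in L = 32 m^3 * 1000 = 32000 L
Total meq required = 1.07 meq/L * 32000 L = 34240 meq
NaHCO3 mass = 34240 meq * 84 mg/meq / 1e6 = 2.87616 kg

2.87616 kg


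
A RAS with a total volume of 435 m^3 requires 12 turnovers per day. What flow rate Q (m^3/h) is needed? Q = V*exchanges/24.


Daily recirculation volume = 435 m^3 * 12 = 5220 m^3/day
Flow rate Q = daily volume / 24 h = 5220 / 24 = 217.5 m^3/h

217.5 m^3/h


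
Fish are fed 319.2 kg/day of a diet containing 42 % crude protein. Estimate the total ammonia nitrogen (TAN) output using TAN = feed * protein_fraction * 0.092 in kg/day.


Protein in feed = 319.2 * 42/100 = 134.064 kg/day
TAN = protein * 0.092 = 134.064 * 0.092 = 12.333888 kg/day

12.333888 kg/day


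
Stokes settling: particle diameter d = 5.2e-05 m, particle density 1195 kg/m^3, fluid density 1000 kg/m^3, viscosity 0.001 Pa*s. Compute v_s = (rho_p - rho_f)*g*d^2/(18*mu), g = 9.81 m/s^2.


Density difference: rho_p - rho_f = 1195 - 1000 = 195 kg/m^3
d^2 = (5.2e-05)^2 = 2.704e-09 m^2
Numerator = (rho_p - rho_f) * g * d^2 = 195 * 9.81 * 2.704e-09 = 5.1726168e-06
Denominator = 18 * mu = 18 * 0.001 = 0.018
v_s = 5.1726168e-06 / 0.018 = 2.87368e-04 m/s
Check: Re = rho_f * v_s * d / mu = 1000 * 2.87368e-04 * 5.2e-05 / 0.001 = 0.0149 < 1, so Stokes' law applies.

2.87368e-04 m/s


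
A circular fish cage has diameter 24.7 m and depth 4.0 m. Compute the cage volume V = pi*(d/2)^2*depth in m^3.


r = d/2 = 24.7/2 = 12.35 m
Base area = pi*r^2 = pi*12.35^2 = 479.16357 m^2
Volume = 479.16357 * 4.0 = 1916.65 m^3

1916.65 m^3


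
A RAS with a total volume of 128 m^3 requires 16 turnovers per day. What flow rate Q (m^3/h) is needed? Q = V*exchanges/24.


Daily recirculation volume = 128 m^3 * 16 = 2048 m^3/day
Flow rate Q = daily volume / 24 h = 2048 / 24 = 85.3333 m^3/h

85.3333 m^3/h


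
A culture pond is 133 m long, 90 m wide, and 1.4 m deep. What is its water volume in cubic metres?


Base area = L * W = 133 * 90 = 11970 m^2
Volume = area * depth = 11970 * 1.4 = 16758 m^3

16758 m^3


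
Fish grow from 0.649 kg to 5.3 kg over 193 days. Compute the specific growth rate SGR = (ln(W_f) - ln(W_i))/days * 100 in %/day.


ln(W_f) = ln(5.3) = 1.6677068
ln(W_i) = ln(0.649) = -0.43232256
ln(W_f) - ln(W_i) = 1.6677068 - -0.43232256 = 2.1000294
SGR = 2.1000294 / 193 * 100 = 1.0881 %/day

1.0881 %/day


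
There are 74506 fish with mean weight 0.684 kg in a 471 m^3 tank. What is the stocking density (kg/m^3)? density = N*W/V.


Total biomass = 74506 fish * 0.684 kg = 50962.104 kg
Density = total biomass / volume = 50962.104 / 471 = 108.2 kg/m^3

108.2 kg/m^3


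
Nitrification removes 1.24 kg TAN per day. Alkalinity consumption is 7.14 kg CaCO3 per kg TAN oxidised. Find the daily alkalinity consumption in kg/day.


Alkalinity factor: 7.14 kg CaCO3 consumed per kg TAN nitrified
alk = 1.24 kg TAN * 7.14 = 8.8536 kg CaCO3/day

8.8536 kg CaCO3/day


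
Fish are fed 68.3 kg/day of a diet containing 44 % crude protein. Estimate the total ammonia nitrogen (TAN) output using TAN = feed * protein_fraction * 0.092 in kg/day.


Protein in feed = 68.3 * 44/100 = 30.052 kg/day
TAN = protein * 0.092 = 30.052 * 0.092 = 2.764784 kg/day

2.764784 kg/day


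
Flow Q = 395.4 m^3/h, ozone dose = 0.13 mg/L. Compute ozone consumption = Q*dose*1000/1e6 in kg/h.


O3 demand (mg/h) = Q * dose * 1000 = 395.4 * 0.13 * 1000 = 51402 mg/h
Convert mg to kg: 51402 / 1e6 = 0.051402 kg/h

0.051402 kg/h


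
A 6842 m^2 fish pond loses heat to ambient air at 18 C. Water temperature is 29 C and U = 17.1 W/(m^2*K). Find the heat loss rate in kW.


Temperature difference dT = 29 - 18 = 11 K
Heat loss (W) = U * A * dT = 17.1 * 6842 * 11 = 1286980.2 W
Convert to kW: 1286980.2 / 1000 = 1286.9802 kW

1286.9802 kW


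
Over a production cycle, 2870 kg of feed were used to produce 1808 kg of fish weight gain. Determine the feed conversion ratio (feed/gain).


FCR = feed consumed / weight gained
FCR = 2870 kg / 1808 kg = 1.58739

1.58739


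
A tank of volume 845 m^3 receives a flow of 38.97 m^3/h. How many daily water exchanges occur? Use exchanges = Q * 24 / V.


Daily flow volume = 38.97 m^3/h * 24 h = 935.28 m^3/day
Exchanges = daily flow / tank volume = 935.28 / 845 = 1.10684 exchanges/day

1.10684 exchanges/day


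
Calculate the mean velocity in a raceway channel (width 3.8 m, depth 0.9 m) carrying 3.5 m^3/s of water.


Cross-sectional area = W * d = 3.8 * 0.9 = 3.42 m^2
Velocity = Q / A = 3.5 / 3.42 = 1.02339 m/s

1.02339 m/s


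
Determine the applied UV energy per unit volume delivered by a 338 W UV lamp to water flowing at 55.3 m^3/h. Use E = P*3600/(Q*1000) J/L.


Energy delivered per hour = 338 W * 3600 s = 1216800 J/h
Volume treated per hour = 55.3 m^3/h * 1000 = 55300 L/h
dose = 1216800 / 55300 = 22.0036 J/L

22.0036 J/L


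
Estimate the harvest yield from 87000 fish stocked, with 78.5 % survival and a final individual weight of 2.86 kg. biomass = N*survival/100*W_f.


Survivors = 87000 * 78.5/100 = 68295 fish
Harvest biomass = survivors * W_f = 68295 * 2.86 = 195323.7 kg

195323.7 kg


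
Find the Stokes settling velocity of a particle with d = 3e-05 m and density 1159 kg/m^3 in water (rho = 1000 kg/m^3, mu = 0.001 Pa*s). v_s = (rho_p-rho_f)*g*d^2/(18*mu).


Density difference: rho_p - rho_f = 1159 - 1000 = 159 kg/m^3
d^2 = (3e-05)^2 = 9e-10 m^2
Numerator = (rho_p - rho_f) * g * d^2 = 159 * 9.81 * 9e-10 = 1.403811e-06
Denominator = 18 * mu = 18 * 0.001 = 0.018
v_s = 1.403811e-06 / 0.018 = 7.79895e-05 m/s
Check: Re = rho_f * v_s * d / mu = 1000 * 7.79895e-05 * 3e-05 / 0.001 = 0.00234 < 1, so Stokes' law applies.

7.79895e-05 m/s


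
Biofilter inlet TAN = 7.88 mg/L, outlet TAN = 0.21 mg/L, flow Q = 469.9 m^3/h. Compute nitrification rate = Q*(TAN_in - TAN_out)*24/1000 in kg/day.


Concentration drop: TAN_in - TAN_out = 7.88 - 0.21 = 7.67 mg/L
Hourly TAN removed = Q * dTAN = 469.9 m^3/h * 7.67 mg/L = 3604.133 g/h  (m^3/h * mg/L = g/h)
Daily TAN removed = 3604.133 * 24 = 86499.192 g/day
Convert to kg/day: 86499.192 / 1000 = 86.499192 kg/day

86.499192 kg/day


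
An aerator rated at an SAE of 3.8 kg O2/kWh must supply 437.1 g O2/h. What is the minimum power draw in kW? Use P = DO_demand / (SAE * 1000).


SAE in g O2/kWh = 3.8 * 1000 = 3800 g/kWh
P = DO_demand / SAE_g = 437.1 / 3800 = 0.115026 kW

0.115026 kW


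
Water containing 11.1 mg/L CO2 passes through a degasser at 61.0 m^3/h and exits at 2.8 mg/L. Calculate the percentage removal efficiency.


CO2_out / CO2_in = 2.8 / 11.1 = 0.25225225
Fraction remaining = 0.25225225
efficiency = (1 - 0.25225225) * 100 = 74.7748 %

74.7748 %


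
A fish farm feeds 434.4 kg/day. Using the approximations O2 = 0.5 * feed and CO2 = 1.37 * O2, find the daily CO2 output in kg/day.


O2 = 434.4 * 0.5 = 217.2
CO2 = 217.2 * 1.37 = 297.564

297.564 kg/day


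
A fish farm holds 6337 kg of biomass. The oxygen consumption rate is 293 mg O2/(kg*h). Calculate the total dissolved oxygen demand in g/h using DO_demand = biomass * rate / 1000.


Total O2 consumption (mg/h) = 6337 kg * 293 mg/(kg*h) = 1856741 mg/h
Convert to g/h: 1856741 / 1000 = 1856.741 g/h

1856.741 g/h


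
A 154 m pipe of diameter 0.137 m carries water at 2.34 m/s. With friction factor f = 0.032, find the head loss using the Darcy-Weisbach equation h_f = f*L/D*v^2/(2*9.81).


v^2 = 2.34^2 = 5.4756 m^2/s^2
L/D = 154/0.137 = 1124.0876
h_f = f*(L/D)*v^2/(2g) = 0.032 * 1124.0876 * 5.4756 / 19.62 = 10.0388 m

10.0388 m


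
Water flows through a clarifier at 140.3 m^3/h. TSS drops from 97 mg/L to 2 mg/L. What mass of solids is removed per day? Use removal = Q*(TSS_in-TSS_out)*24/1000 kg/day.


Concentration drop: TSS_in - TSS_out = 97 - 2 = 95 mg/L
Hourly solids removed = Q * dTSS = 140.3 m^3/h * 95 mg/L = 13328.5 g/h  (m^3/h * mg/L = g/h)
Daily solids removed = 13328.5 * 24 = 319884 g/day
Convert g to kg: 319884 / 1000 = 319.884 kg/day

319.884 kg/day


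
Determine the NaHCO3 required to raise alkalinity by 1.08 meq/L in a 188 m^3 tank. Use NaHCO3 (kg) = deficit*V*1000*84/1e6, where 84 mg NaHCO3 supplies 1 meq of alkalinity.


Tank volume in L = 188 m^3 * 1000 = 188000 L
Total meq required = 1.08 meq/L * 188000 L = 203040 meq
NaHCO3 mass = 203040 meq * 84 mg/meq / 1e6 = 17.0554 kg

17.0554 kg
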